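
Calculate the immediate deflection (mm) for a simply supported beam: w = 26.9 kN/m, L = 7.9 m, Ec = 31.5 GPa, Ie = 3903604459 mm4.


Convert: L = 7.9 m = 7900 mm, Ec = 31.5 GPa = 31500 MPa
delta = 5 * 26.9 * 7900^4 / (384 * 31500 * 3903604459)
= 11.09 mm

11.09


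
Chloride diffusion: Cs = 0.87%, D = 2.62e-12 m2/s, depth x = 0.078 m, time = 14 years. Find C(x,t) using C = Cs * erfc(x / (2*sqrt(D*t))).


t_seconds = 14 * 365.25 * 24 * 3600 = 441806400.0 s
arg = 0.078 / (2 * sqrt(2.62e-12 * 441806400.0))
= 1.1463
erfc(1.1463) = 0.105
C = 0.87 * 0.105 = 0.0913%

0.0913


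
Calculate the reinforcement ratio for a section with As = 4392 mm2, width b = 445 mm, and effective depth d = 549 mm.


rho = As / (b * d)
= 4392 / (445 * 549)
= 0.018

0.018


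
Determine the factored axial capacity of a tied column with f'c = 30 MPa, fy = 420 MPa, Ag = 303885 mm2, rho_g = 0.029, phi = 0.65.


Ast = rho * Ag = 0.029 * 303885 = 8812.665 mm2
phi*Pn = 0.65 * 0.80 * (0.85 * 30 * (303885 - 8812.665) + 420 * 8812.665) / 1000
= 5837.35 kN

5837.35


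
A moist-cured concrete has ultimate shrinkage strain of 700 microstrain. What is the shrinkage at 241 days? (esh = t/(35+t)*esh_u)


esh(241) = 241 / (35 + 241) * 700
= 241 / 276 * 700
= 611.2 microstrain

611.2


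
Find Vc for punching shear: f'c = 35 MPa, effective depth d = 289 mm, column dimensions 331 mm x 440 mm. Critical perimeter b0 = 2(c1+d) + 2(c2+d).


b0 = 2*(331 + 289) + 2*(440 + 289) = 2698 mm
Vc = 0.33 * sqrt(35) * 2698 * 289 / 1000
= 1522.26 kN

1522.26


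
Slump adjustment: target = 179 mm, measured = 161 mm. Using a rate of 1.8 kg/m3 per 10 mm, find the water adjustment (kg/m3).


Difference = 179 - 161 = 18 mm
Water adjustment = 18 * 1.8 / 10 = 3.2 kg/m3

3.2


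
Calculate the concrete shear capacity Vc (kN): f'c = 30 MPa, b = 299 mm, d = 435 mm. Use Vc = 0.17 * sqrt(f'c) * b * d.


Vc = 0.17 * sqrt(30) * 299 * 435 / 1000
= 121.11 kN

121.11


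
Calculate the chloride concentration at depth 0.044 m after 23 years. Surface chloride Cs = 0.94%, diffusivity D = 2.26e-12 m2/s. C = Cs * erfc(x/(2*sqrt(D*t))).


t_seconds = 23 * 365.25 * 24 * 3600 = 725824800.0 s
arg = 0.044 / (2 * sqrt(2.26e-12 * 725824800.0))
= 0.5432
erfc(0.5432) = 0.4424
C = 0.94 * 0.4424 = 0.4158%

0.4158


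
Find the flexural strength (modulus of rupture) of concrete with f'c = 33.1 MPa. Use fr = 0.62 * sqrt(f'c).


fr = 0.62 * sqrt(33.1)
= 3.567 MPa

3.567


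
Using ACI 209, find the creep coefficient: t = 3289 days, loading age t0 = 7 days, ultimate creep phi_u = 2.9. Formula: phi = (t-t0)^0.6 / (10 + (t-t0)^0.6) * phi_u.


dt = 3289 - 7 = 3282
phi = 3282^0.6 / (10 + 3282^0.6) * 2.9
= 2.691

2.691


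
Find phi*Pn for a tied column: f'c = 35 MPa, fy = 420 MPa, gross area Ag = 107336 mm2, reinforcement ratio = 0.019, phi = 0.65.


Ast = rho * Ag = 0.019 * 107336 = 2039.384 mm2
phi*Pn = 0.65 * 0.80 * (0.85 * 35 * (107336 - 2039.384) + 420 * 2039.384) / 1000
= 2074.34 kN

2074.34


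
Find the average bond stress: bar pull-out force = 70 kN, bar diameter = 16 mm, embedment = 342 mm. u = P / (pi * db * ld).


u = P / (pi * db * ld)
= 70 * 1000 / (pi * 16 * 342)
= 4.072 MPa

4.072


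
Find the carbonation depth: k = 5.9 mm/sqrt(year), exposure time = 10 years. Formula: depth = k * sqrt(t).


depth = k * sqrt(t)
= 5.9 * sqrt(10)
= 18.66 mm

18.66


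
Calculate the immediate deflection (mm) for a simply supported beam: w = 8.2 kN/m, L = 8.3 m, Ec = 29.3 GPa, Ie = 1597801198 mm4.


Convert: L = 8.3 m = 8300 mm, Ec = 29.3 GPa = 29300 MPa
delta = 5 * 8.2 * 8300^4 / (384 * 29300 * 1597801198)
= 10.82 mm

10.82


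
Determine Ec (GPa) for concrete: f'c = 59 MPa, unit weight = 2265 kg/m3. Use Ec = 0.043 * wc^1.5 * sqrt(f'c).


Ec = 0.043 * 2265^1.5 * sqrt(59) / 1000
= 35.6 GPa

35.6


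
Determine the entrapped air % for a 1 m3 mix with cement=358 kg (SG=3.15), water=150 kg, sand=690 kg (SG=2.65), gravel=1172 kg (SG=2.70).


Vol cement = 358 / (3.15 * 1000) = 0.113651 m3
Vol water = 150 / 1000 = 0.15 m3
Vol sand = 690 / (2.65 * 1000) = 0.260377 m3
Vol gravel = 1172 / (2.70 * 1000) = 0.434074 m3
Total solid + water volume = 0.958102 m3
Air = (1 - 0.958102) * 100 = 4.19%

4.19


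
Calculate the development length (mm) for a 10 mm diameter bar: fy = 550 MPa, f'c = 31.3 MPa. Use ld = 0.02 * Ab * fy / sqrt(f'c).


Ab = pi * 10^2 / 4 = 78.54 mm2
ld = 0.02 * 78.54 * 550 / sqrt(31.3)
= 154.4 mm

154.4


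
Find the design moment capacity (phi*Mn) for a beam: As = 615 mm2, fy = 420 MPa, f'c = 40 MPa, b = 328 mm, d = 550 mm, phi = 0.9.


a = As * fy / (0.85 * f'c * b)
= 615 * 420 / (0.85 * 40 * 328)
= 23.1618 mm
Mn = As * fy * (d - a/2) / 10^6
= 139.0737 kN-m
phi*Mn = 0.9 * 139.0737 = 125.17 kN-m

125.17


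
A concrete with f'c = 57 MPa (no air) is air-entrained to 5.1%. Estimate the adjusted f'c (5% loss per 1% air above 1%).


Strength loss = (5.1 - 1) * 5 = 20.5%
f'c = 57 * (1 - 20.5/100)
= 45.32 MPa

45.32


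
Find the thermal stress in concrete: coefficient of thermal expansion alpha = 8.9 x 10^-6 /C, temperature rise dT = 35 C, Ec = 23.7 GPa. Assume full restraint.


sigma = alpha * dT * Ec
= 8.9e-6 * 35 * 23.7 * 1000
= 7.383 MPa

7.383


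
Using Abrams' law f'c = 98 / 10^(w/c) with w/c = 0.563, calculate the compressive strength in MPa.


f'c = 98 / 10^0.563
= 98 / 3.656
= 26.81 MPa

26.81


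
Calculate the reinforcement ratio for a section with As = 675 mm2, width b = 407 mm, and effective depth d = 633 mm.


rho = As / (b * d)
= 675 / (407 * 633)
= 0.0026

0.0026


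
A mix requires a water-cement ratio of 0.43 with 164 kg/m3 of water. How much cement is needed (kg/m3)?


Cement = water / (w/c)
= 164 / 0.43
= 381.4 kg/m3

381.4


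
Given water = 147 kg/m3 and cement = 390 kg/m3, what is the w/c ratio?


w/c = water / cement
w/c = 147 / 390 = 0.377

0.377


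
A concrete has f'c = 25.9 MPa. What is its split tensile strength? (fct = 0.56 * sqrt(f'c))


fct = 0.56 * sqrt(25.9)
= 0.56 * 5.089
= 2.85 MPa

2.85


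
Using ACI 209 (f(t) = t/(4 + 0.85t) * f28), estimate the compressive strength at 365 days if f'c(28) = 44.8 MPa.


f(365) = 365 / (4 + 0.85 * 365) * 44.8
= 365 / 314.25 * 44.8
= 52.04 MPa

52.04


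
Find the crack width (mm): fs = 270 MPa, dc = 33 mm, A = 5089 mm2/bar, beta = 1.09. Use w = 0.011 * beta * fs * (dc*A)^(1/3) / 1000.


w = 0.011 * beta * fs * (dc * A)^(1/3) / 1000
= 0.011 * 1.09 * 270 * (33 * 5089)^(1/3) / 1000
= 0.179 mm

0.179


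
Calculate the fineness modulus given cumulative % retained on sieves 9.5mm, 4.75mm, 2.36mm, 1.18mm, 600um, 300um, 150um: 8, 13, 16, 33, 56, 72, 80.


FM = sum(cumulative % retained) / 100
= 278 / 100
= 2.78

2.78


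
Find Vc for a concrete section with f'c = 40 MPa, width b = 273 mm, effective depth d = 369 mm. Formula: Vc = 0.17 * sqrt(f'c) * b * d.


Vc = 0.17 * sqrt(40) * 273 * 369 / 1000
= 108.31 kN

108.31


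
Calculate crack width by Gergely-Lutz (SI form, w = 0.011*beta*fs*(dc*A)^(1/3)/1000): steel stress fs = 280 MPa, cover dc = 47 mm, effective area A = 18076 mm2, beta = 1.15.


w = 0.011 * beta * fs * (dc * A)^(1/3) / 1000
= 0.011 * 1.15 * 280 * (47 * 18076)^(1/3) / 1000
= 0.335 mm

0.335


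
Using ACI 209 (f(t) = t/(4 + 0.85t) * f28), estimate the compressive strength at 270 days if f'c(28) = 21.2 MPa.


f(270) = 270 / (4 + 0.85 * 270) * 21.2
= 270 / 233.5 * 21.2
= 24.51 MPa

24.51


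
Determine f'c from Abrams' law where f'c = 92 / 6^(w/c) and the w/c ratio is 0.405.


f'c = 92 / 6^0.405
= 92 / 2.066
= 44.53 MPa

44.53


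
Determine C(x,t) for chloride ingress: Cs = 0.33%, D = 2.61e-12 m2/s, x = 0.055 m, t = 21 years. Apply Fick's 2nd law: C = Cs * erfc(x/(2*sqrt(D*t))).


t_seconds = 21 * 365.25 * 24 * 3600 = 662709600.0 s
arg = 0.055 / (2 * sqrt(2.61e-12 * 662709600.0))
= 0.6612
erfc(0.6612) = 0.3497
C = 0.33 * 0.3497 = 0.1154%

0.1154


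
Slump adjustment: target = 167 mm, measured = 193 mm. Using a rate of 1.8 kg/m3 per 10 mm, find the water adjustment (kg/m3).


Difference = 167 - 193 = -26 mm
Water adjustment = -26 * 1.8 / 10 = -4.7 kg/m3

-4.7


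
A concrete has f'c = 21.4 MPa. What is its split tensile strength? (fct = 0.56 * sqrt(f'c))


fct = 0.56 * sqrt(21.4)
= 0.56 * 4.626
= 2.591 MPa

2.591


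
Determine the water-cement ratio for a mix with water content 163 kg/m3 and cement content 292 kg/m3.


w/c = water / cement
w/c = 163 / 292 = 0.558

0.558


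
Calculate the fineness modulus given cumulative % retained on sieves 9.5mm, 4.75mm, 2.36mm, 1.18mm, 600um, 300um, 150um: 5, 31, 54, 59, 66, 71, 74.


FM = sum(cumulative % retained) / 100
= 360 / 100
= 3.6

3.6


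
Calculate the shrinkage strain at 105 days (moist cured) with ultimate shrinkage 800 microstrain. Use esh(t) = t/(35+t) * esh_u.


esh(105) = 105 / (35 + 105) * 800
= 105 / 140 * 800
= 600.0 microstrain

600.0


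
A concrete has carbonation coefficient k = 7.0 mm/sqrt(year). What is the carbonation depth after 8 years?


depth = k * sqrt(t)
= 7.0 * sqrt(8)
= 19.8 mm

19.8


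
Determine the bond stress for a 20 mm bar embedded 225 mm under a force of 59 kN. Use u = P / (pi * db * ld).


u = P / (pi * db * ld)
= 59 * 1000 / (pi * 20 * 225)
= 4.173 MPa

4.173


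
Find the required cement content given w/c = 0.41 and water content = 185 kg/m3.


Cement = water / (w/c)
= 185 / 0.41
= 451.2 kg/m3

451.2


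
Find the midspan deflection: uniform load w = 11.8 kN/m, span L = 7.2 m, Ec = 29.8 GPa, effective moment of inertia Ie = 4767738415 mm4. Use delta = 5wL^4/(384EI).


Convert: L = 7.2 m = 7200 mm, Ec = 29.8 GPa = 29800 MPa
delta = 5 * 11.8 * 7200^4 / (384 * 29800 * 4767738415)
= 2.91 mm

2.91


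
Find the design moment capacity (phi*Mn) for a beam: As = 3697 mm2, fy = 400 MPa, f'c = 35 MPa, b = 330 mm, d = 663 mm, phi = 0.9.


a = As * fy / (0.85 * f'c * b)
= 3697 * 400 / (0.85 * 35 * 330)
= 150.629 mm
Mn = As * fy * (d - a/2) / 10^6
= 869.0693 kN-m
phi*Mn = 0.9 * 869.0693 = 782.16 kN-m

782.16


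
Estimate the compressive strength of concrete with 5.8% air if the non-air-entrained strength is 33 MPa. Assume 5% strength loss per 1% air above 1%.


Strength loss = (5.8 - 1) * 5 = 24.0%
f'c = 33 * (1 - 24.0/100)
= 25.08 MPa

25.08


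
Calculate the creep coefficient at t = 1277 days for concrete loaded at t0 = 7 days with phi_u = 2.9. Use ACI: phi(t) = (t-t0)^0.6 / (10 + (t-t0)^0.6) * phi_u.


dt = 1277 - 7 = 1270
phi = 1270^0.6 / (10 + 1270^0.6) * 2.9
= 2.55

2.55


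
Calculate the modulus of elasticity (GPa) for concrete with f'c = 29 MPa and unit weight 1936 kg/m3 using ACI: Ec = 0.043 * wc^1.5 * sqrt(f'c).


Ec = 0.043 * 1936^1.5 * sqrt(29) / 1000
= 19.73 GPa

19.73


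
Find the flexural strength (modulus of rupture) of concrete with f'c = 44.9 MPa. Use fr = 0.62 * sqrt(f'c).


fr = 0.62 * sqrt(44.9)
= 4.154 MPa

4.154


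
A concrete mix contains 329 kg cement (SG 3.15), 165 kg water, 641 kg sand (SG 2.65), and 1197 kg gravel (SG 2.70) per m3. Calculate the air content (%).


Vol cement = 329 / (3.15 * 1000) = 0.104444 m3
Vol water = 165 / 1000 = 0.165 m3
Vol sand = 641 / (2.65 * 1000) = 0.241887 m3
Vol gravel = 1197 / (2.70 * 1000) = 0.443333 m3
Total solid + water volume = 0.954665 m3
Air = (1 - 0.954665) * 100 = 4.53%

4.53


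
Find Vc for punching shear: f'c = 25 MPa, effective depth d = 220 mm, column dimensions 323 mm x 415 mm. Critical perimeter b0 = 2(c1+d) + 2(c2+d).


b0 = 2*(323 + 220) + 2*(415 + 220) = 2356 mm
Vc = 0.33 * sqrt(25) * 2356 * 220 / 1000
= 855.23 kN

855.23


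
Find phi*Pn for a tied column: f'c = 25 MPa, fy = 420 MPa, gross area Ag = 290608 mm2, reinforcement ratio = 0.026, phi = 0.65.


Ast = rho * Ag = 0.026 * 290608 = 7555.808 mm2
phi*Pn = 0.65 * 0.80 * (0.85 * 25 * (290608 - 7555.808) + 420 * 7555.808) / 1000
= 4777.92 kN

4777.92


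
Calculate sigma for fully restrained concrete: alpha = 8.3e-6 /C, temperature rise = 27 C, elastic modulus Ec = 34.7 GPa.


sigma = alpha * dT * Ec
= 8.3e-6 * 27 * 34.7 * 1000
= 7.776 MPa

7.776


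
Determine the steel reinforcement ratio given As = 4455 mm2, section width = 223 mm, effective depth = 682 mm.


rho = As / (b * d)
= 4455 / (223 * 682)
= 0.0293

0.0293


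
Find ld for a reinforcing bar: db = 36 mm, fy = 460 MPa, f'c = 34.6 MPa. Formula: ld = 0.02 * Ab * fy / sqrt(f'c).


Ab = pi * 36^2 / 4 = 1017.876 mm2
ld = 0.02 * 1017.876 * 460 / sqrt(34.6)
= 1592.0 mm

1592.0


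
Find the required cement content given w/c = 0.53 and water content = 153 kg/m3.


Cement = water / (w/c)
= 153 / 0.53
= 288.7 kg/m3

288.7


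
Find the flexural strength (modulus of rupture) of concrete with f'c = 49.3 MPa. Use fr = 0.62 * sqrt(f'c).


fr = 0.62 * sqrt(49.3)
= 4.353 MPa

4.353


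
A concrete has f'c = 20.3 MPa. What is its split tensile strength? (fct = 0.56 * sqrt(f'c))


fct = 0.56 * sqrt(20.3)
= 0.56 * 4.506
= 2.523 MPa

2.523


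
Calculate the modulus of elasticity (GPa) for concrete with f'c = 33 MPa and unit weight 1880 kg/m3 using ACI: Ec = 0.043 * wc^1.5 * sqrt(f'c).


Ec = 0.043 * 1880^1.5 * sqrt(33) / 1000
= 20.14 GPa

20.14


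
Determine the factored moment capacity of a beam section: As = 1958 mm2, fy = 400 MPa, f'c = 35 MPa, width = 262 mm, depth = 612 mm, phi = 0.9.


a = As * fy / (0.85 * f'c * b)
= 1958 * 400 / (0.85 * 35 * 262)
= 100.4811 mm
Mn = As * fy * (d - a/2) / 10^6
= 439.97 kN-m
phi*Mn = 0.9 * 439.97 = 395.97 kN-m

395.97


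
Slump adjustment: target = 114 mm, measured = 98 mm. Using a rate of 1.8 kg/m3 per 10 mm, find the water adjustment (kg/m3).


Difference = 114 - 98 = 16 mm
Water adjustment = 16 * 1.8 / 10 = 2.9 kg/m3

2.9


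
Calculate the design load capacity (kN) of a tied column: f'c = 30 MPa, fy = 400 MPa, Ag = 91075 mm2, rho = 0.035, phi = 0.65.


Ast = rho * Ag = 0.035 * 91075 = 3187.625 mm2
phi*Pn = 0.65 * 0.80 * (0.85 * 30 * (91075 - 3187.625) + 400 * 3187.625) / 1000
= 1828.41 kN

1828.41


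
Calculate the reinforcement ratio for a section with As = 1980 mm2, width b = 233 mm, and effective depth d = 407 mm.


rho = As / (b * d)
= 1980 / (233 * 407)
= 0.0209

0.0209


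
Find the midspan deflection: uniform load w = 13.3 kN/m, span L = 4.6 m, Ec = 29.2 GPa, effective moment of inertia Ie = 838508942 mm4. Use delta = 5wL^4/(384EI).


Convert: L = 4.6 m = 4600 mm, Ec = 29.2 GPa = 29200 MPa
delta = 5 * 13.3 * 4600^4 / (384 * 29200 * 838508942)
= 3.17 mm

3.17


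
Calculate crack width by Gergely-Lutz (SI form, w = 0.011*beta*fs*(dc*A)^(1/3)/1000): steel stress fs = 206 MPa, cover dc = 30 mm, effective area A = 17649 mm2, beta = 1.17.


w = 0.011 * beta * fs * (dc * A)^(1/3) / 1000
= 0.011 * 1.17 * 206 * (30 * 17649)^(1/3) / 1000
= 0.214 mm

0.214


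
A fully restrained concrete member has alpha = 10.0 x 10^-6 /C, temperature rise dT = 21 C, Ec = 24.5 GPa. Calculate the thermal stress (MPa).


sigma = alpha * dT * Ec
= 10.0e-6 * 21 * 24.5 * 1000
= 5.145 MPa

5.145


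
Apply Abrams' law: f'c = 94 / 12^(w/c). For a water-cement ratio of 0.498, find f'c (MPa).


f'c = 94 / 12^0.498
= 94 / 3.447
= 27.27 MPa

27.27


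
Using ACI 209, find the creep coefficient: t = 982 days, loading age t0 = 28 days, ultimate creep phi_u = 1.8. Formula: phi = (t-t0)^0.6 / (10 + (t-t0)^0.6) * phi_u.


dt = 982 - 28 = 954
phi = 954^0.6 / (10 + 954^0.6) * 1.8
= 1.548

1.548


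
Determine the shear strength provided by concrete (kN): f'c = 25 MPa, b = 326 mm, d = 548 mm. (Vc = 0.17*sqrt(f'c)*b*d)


Vc = 0.17 * sqrt(25) * 326 * 548 / 1000
= 151.85 kN

151.85


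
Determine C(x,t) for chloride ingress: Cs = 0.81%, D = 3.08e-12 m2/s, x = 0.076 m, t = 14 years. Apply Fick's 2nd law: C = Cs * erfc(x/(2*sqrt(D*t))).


t_seconds = 14 * 365.25 * 24 * 3600 = 441806400.0 s
arg = 0.076 / (2 * sqrt(3.08e-12 * 441806400.0))
= 1.0301
erfc(1.0301) = 0.1452
C = 0.81 * 0.1452 = 0.1176%

0.1176


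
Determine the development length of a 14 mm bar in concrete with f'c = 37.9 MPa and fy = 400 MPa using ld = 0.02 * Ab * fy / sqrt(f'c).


Ab = pi * 14^2 / 4 = 153.938 mm2
ld = 0.02 * 153.938 * 400 / sqrt(37.9)
= 200.0 mm

200.0


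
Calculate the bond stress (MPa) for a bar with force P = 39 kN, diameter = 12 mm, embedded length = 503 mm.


u = P / (pi * db * ld)
= 39 * 1000 / (pi * 12 * 503)
= 2.057 MPa

2.057


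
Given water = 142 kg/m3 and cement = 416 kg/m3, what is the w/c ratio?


w/c = water / cement
w/c = 142 / 416 = 0.341

0.341


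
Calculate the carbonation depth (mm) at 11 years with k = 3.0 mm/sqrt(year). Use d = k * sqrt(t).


depth = k * sqrt(t)
= 3.0 * sqrt(11)
= 9.95 mm

9.95


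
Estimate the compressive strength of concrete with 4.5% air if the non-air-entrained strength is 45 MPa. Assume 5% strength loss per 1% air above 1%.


Strength loss = (4.5 - 1) * 5 = 17.5%
f'c = 45 * (1 - 17.5/100)
= 37.12 MPa

37.12


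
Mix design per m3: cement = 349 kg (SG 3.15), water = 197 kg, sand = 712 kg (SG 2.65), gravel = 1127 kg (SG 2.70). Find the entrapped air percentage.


Vol cement = 349 / (3.15 * 1000) = 0.110794 m3
Vol water = 197 / 1000 = 0.197 m3
Vol sand = 712 / (2.65 * 1000) = 0.268679 m3
Vol gravel = 1127 / (2.70 * 1000) = 0.417407 m3
Total solid + water volume = 0.99388 m3
Air = (1 - 0.99388) * 100 = 0.61%

0.61


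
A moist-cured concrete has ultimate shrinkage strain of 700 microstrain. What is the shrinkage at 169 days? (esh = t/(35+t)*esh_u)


esh(169) = 169 / (35 + 169) * 700
= 169 / 204 * 700
= 579.9 microstrain

579.9


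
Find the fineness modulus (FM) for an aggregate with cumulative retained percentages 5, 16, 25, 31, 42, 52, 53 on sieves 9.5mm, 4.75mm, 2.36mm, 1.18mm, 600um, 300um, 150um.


FM = sum(cumulative % retained) / 100
= 224 / 100
= 2.24

2.24


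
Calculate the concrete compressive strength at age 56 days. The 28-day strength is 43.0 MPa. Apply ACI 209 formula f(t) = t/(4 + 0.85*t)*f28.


f(56) = 56 / (4 + 0.85 * 56) * 43.0
= 56 / 51.6 * 43.0
= 46.67 MPa

46.67


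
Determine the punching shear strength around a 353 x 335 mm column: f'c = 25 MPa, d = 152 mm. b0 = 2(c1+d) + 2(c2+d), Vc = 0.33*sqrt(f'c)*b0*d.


b0 = 2*(353 + 152) + 2*(335 + 152) = 1984 mm
Vc = 0.33 * sqrt(25) * 1984 * 152 / 1000
= 497.59 kN

497.59


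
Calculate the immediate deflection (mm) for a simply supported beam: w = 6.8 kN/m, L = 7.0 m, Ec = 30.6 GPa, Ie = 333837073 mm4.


Convert: L = 7.0 m = 7000 mm, Ec = 30.6 GPa = 30600 MPa
delta = 5 * 6.8 * 7000^4 / (384 * 30600 * 333837073)
= 20.81 mm

20.81


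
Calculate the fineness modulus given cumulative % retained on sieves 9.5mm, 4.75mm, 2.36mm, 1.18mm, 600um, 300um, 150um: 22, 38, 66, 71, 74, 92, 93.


FM = sum(cumulative % retained) / 100
= 456 / 100
= 4.56

4.56


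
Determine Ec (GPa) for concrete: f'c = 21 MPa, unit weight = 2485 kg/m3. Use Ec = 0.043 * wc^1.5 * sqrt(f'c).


Ec = 0.043 * 2485^1.5 * sqrt(21) / 1000
= 24.41 GPa

24.41


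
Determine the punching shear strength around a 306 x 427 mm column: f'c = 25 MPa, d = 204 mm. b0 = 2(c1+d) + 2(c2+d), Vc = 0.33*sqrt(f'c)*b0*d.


b0 = 2*(306 + 204) + 2*(427 + 204) = 2282 mm
Vc = 0.33 * sqrt(25) * 2282 * 204 / 1000
= 768.12 kN

768.12


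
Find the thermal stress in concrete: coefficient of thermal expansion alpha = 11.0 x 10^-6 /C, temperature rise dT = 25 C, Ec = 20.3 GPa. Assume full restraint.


sigma = alpha * dT * Ec
= 11.0e-6 * 25 * 20.3 * 1000
= 5.583 MPa

5.583


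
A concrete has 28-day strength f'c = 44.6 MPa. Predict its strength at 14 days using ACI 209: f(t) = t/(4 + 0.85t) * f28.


f(14) = 14 / (4 + 0.85 * 14) * 44.6
= 14 / 15.9 * 44.6
= 39.27 MPa

39.27


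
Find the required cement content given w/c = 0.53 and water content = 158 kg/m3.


Cement = water / (w/c)
= 158 / 0.53
= 298.1 kg/m3

298.1


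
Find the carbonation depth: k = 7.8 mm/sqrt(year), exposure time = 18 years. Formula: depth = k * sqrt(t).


depth = k * sqrt(t)
= 7.8 * sqrt(18)
= 33.09 mm

33.09


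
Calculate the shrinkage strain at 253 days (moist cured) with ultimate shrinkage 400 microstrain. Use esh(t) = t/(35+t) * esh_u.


esh(253) = 253 / (35 + 253) * 400
= 253 / 288 * 400
= 351.4 microstrain

351.4


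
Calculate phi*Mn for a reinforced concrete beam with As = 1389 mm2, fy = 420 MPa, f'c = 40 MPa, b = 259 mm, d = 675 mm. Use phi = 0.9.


a = As * fy / (0.85 * f'c * b)
= 1389 * 420 / (0.85 * 40 * 259)
= 66.248 mm
Mn = As * fy * (d - a/2) / 10^6
= 374.4576 kN-m
phi*Mn = 0.9 * 374.4576 = 337.01 kN-m

337.01


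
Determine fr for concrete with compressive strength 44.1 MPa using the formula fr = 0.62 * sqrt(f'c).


fr = 0.62 * sqrt(44.1)
= 4.117 MPa

4.117


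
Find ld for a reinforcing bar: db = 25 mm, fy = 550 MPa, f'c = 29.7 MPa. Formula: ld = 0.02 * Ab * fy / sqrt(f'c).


Ab = pi * 25^2 / 4 = 490.874 mm2
ld = 0.02 * 490.874 * 550 / sqrt(29.7)
= 990.8 mm

990.8


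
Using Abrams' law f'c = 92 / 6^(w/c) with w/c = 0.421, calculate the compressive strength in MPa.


f'c = 92 / 6^0.421
= 92 / 2.126
= 43.27 MPa

43.27


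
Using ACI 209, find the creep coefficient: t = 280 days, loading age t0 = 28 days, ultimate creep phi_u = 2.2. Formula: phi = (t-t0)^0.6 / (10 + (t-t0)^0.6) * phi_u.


dt = 280 - 28 = 252
phi = 252^0.6 / (10 + 252^0.6) * 2.2
= 1.615

1.615


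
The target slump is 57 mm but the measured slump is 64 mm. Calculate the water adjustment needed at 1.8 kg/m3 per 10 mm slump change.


Difference = 57 - 64 = -7 mm
Water adjustment = -7 * 1.8 / 10 = -1.3 kg/m3

-1.3


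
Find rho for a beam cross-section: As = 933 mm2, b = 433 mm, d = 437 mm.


rho = As / (b * d)
= 933 / (433 * 437)
= 0.0049

0.0049


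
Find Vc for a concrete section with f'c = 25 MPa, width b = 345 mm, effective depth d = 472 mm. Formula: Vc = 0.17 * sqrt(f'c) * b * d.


Vc = 0.17 * sqrt(25) * 345 * 472 / 1000
= 138.41 kN

138.41


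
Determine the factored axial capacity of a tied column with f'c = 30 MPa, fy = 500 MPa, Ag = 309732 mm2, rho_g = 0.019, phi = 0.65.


Ast = rho * Ag = 0.019 * 309732 = 5884.908 mm2
phi*Pn = 0.65 * 0.80 * (0.85 * 30 * (309732 - 5884.908) + 500 * 5884.908) / 1000
= 5559.09 kN

5559.09


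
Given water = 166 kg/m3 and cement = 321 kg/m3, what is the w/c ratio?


w/c = water / cement
w/c = 166 / 321 = 0.517

0.517


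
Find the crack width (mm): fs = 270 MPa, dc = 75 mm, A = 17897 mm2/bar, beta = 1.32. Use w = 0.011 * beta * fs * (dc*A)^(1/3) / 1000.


w = 0.011 * beta * fs * (dc * A)^(1/3) / 1000
= 0.011 * 1.32 * 270 * (75 * 17897)^(1/3) / 1000
= 0.432 mm

0.432


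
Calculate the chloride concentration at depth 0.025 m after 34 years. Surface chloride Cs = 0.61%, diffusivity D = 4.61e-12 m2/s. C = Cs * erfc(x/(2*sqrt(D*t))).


t_seconds = 34 * 365.25 * 24 * 3600 = 1072958400.0 s
arg = 0.025 / (2 * sqrt(4.61e-12 * 1072958400.0))
= 0.1777
erfc(0.1777) = 0.8015
C = 0.61 * 0.8015 = 0.4889%

0.4889


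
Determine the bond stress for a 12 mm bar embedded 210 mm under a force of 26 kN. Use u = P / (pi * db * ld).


u = P / (pi * db * ld)
= 26 * 1000 / (pi * 12 * 210)
= 3.284 MPa

3.284


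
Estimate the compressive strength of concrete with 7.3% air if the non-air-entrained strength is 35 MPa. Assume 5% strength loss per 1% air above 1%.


Strength loss = (7.3 - 1) * 5 = 31.5%
f'c = 35 * (1 - 31.5/100)
= 23.98 MPa

23.98


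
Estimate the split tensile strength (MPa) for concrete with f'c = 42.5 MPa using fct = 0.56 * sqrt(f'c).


fct = 0.56 * sqrt(42.5)
= 0.56 * 6.519
= 3.651 MPa

3.651


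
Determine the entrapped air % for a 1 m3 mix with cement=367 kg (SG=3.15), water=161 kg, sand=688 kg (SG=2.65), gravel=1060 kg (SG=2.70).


Vol cement = 367 / (3.15 * 1000) = 0.116508 m3
Vol water = 161 / 1000 = 0.161 m3
Vol sand = 688 / (2.65 * 1000) = 0.259623 m3
Vol gravel = 1060 / (2.70 * 1000) = 0.392593 m3
Total solid + water volume = 0.929723 m3
Air = (1 - 0.929723) * 100 = 7.03%

7.03


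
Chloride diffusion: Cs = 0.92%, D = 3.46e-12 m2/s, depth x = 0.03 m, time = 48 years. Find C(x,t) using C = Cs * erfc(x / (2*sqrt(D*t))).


t_seconds = 48 * 365.25 * 24 * 3600 = 1514764800.0 s
arg = 0.03 / (2 * sqrt(3.46e-12 * 1514764800.0))
= 0.2072
erfc(0.2072) = 0.7695
C = 0.92 * 0.7695 = 0.7079%

0.7079


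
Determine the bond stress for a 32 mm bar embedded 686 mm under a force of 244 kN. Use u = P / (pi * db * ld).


u = P / (pi * db * ld)
= 244 * 1000 / (pi * 32 * 686)
= 3.538 MPa

3.538


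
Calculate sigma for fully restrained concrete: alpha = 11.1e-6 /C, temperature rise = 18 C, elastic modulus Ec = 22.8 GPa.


sigma = alpha * dT * Ec
= 11.1e-6 * 18 * 22.8 * 1000
= 4.555 MPa

4.555


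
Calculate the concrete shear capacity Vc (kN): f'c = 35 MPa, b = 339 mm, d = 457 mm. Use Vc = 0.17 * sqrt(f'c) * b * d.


Vc = 0.17 * sqrt(35) * 339 * 457 / 1000
= 155.81 kN

155.81


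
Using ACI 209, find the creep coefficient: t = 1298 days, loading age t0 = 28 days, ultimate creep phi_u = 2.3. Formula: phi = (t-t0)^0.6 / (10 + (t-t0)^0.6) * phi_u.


dt = 1298 - 28 = 1270
phi = 1270^0.6 / (10 + 1270^0.6) * 2.3
= 2.022

2.022


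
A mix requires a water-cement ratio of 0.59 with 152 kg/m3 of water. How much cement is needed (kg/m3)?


Cement = water / (w/c)
= 152 / 0.59
= 257.6 kg/m3

257.6


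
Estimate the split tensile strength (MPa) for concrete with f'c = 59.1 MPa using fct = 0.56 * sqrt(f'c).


fct = 0.56 * sqrt(59.1)
= 0.56 * 7.688
= 4.305 MPa

4.305


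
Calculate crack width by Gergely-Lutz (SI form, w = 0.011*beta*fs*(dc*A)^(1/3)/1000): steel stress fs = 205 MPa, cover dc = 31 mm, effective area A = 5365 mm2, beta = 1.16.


w = 0.011 * beta * fs * (dc * A)^(1/3) / 1000
= 0.011 * 1.16 * 205 * (31 * 5365)^(1/3) / 1000
= 0.144 mm

0.144


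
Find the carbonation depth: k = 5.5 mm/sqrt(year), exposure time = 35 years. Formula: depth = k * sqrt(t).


depth = k * sqrt(t)
= 5.5 * sqrt(35)
= 32.54 mm

32.54


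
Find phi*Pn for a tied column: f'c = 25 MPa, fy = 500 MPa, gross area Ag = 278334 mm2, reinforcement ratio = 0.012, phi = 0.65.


Ast = rho * Ag = 0.012 * 278334 = 3340.008 mm2
phi*Pn = 0.65 * 0.80 * (0.85 * 25 * (278334 - 3340.008) + 500 * 3340.008) / 1000
= 3907.09 kN

3907.09


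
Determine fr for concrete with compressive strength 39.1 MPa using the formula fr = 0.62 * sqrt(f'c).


fr = 0.62 * sqrt(39.1)
= 3.877 MPa

3.877


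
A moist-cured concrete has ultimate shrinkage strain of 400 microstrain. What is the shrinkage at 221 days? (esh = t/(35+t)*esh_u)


esh(221) = 221 / (35 + 221) * 400
= 221 / 256 * 400
= 345.3 microstrain

345.3


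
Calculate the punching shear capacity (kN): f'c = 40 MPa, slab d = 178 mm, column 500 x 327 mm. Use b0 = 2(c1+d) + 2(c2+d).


b0 = 2*(500 + 178) + 2*(327 + 178) = 2366 mm
Vc = 0.33 * sqrt(40) * 2366 * 178 / 1000
= 878.98 kN

878.98


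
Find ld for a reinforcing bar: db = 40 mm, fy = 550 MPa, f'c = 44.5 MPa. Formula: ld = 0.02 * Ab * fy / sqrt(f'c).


Ab = pi * 40^2 / 4 = 1256.637 mm2
ld = 0.02 * 1256.637 * 550 / sqrt(44.5)
= 2072.2 mm

2072.2


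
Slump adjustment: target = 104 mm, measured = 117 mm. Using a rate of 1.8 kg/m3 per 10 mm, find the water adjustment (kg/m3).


Difference = 104 - 117 = -13 mm
Water adjustment = -13 * 1.8 / 10 = -2.3 kg/m3

-2.3


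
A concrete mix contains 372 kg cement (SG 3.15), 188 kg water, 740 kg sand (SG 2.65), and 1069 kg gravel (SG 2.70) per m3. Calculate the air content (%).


Vol cement = 372 / (3.15 * 1000) = 0.118095 m3
Vol water = 188 / 1000 = 0.188 m3
Vol sand = 740 / (2.65 * 1000) = 0.279245 m3
Vol gravel = 1069 / (2.70 * 1000) = 0.395926 m3
Total solid + water volume = 0.981266 m3
Air = (1 - 0.981266) * 100 = 1.87%

1.87


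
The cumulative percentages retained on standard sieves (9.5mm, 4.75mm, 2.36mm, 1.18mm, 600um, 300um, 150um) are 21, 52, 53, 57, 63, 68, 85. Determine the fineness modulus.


FM = sum(cumulative % retained) / 100
= 399 / 100
= 3.99

3.99


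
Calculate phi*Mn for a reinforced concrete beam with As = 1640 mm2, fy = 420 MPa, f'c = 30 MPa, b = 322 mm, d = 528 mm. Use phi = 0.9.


a = As * fy / (0.85 * f'c * b)
= 1640 * 420 / (0.85 * 30 * 322)
= 83.8875 mm
Mn = As * fy * (d - a/2) / 10^6
= 334.7956 kN-m
phi*Mn = 0.9 * 334.7956 = 301.32 kN-m

301.32


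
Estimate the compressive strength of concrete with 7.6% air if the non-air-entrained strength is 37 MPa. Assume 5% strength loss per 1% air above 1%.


Strength loss = (7.6 - 1) * 5 = 33.0%
f'c = 37 * (1 - 33.0/100)
= 24.79 MPa

24.79


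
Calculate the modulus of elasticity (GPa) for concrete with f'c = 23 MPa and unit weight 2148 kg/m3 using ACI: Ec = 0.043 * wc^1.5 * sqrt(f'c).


Ec = 0.043 * 2148^1.5 * sqrt(23) / 1000
= 20.53 GPa

20.53


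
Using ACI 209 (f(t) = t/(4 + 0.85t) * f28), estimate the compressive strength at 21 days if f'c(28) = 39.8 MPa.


f(21) = 21 / (4 + 0.85 * 21) * 39.8
= 21 / 21.85 * 39.8
= 38.25 MPa

38.25


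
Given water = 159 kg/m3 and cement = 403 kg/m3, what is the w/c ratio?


w/c = water / cement
w/c = 159 / 403 = 0.395

0.395


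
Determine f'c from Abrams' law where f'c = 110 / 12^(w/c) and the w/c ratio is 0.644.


f'c = 110 / 12^0.644
= 110 / 4.954
= 22.2 MPa

22.2


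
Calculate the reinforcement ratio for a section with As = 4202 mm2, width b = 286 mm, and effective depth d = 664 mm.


rho = As / (b * d)
= 4202 / (286 * 664)
= 0.0221

0.0221


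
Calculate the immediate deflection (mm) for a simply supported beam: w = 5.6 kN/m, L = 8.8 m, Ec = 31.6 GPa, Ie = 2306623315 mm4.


Convert: L = 8.8 m = 8800 mm, Ec = 31.6 GPa = 31600 MPa
delta = 5 * 5.6 * 8800^4 / (384 * 31600 * 2306623315)
= 6.0 mm

6.0


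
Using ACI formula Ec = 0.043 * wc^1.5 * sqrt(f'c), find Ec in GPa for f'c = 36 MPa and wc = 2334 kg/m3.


Ec = 0.043 * 2334^1.5 * sqrt(36) / 1000
= 29.09 GPa

29.09


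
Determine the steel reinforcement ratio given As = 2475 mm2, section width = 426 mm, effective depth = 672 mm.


rho = As / (b * d)
= 2475 / (426 * 672)
= 0.0086

0.0086


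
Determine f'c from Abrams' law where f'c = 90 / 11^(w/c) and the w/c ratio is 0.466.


f'c = 90 / 11^0.466
= 90 / 3.057
= 29.44 MPa

29.44


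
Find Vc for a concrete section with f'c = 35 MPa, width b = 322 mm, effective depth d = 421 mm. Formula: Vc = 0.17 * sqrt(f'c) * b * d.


Vc = 0.17 * sqrt(35) * 322 * 421 / 1000
= 136.34 kN

136.34


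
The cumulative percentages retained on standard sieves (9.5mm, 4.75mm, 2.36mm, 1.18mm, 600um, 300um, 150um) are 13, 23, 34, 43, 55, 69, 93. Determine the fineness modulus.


FM = sum(cumulative % retained) / 100
= 330 / 100
= 3.3

3.3


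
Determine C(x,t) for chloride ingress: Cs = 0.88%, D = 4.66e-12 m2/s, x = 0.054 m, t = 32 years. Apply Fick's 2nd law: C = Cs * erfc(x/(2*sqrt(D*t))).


t_seconds = 32 * 365.25 * 24 * 3600 = 1009843200.0 s
arg = 0.054 / (2 * sqrt(4.66e-12 * 1009843200.0))
= 0.3936
erfc(0.3936) = 0.5778
C = 0.88 * 0.5778 = 0.5085%

0.5085


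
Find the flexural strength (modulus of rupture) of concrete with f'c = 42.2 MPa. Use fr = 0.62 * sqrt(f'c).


fr = 0.62 * sqrt(42.2)
= 4.028 MPa

4.028


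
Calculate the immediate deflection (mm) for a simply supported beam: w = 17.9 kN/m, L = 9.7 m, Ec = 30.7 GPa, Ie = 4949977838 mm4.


Convert: L = 9.7 m = 9700 mm, Ec = 30.7 GPa = 30700 MPa
delta = 5 * 17.9 * 9700^4 / (384 * 30700 * 4949977838)
= 13.58 mm

13.58


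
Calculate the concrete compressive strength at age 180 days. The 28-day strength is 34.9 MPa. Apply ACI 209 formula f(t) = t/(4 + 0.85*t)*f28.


f(180) = 180 / (4 + 0.85 * 180) * 34.9
= 180 / 157.0 * 34.9
= 40.01 MPa

40.01


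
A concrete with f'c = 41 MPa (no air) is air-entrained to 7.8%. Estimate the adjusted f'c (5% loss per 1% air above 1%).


Strength loss = (7.8 - 1) * 5 = 34.0%
f'c = 41 * (1 - 34.0/100)
= 27.06 MPa

27.06


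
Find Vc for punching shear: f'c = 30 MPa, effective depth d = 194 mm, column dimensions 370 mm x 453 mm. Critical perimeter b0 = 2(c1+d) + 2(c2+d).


b0 = 2*(370 + 194) + 2*(453 + 194) = 2422 mm
Vc = 0.33 * sqrt(30) * 2422 * 194 / 1000
= 849.28 kN

849.28


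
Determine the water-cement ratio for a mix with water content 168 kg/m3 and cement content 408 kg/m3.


w/c = water / cement
w/c = 168 / 408 = 0.412

0.412


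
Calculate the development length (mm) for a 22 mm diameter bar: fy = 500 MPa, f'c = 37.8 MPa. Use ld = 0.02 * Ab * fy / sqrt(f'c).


Ab = pi * 22^2 / 4 = 380.133 mm2
ld = 0.02 * 380.133 * 500 / sqrt(37.8)
= 618.3 mm

618.3


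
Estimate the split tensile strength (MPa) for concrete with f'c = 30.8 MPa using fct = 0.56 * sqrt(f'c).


fct = 0.56 * sqrt(30.8)
= 0.56 * 5.55
= 3.108 MPa

3.108


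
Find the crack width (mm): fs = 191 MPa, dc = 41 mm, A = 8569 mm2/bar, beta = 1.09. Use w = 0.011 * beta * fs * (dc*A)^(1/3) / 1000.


w = 0.011 * beta * fs * (dc * A)^(1/3) / 1000
= 0.011 * 1.09 * 191 * (41 * 8569)^(1/3) / 1000
= 0.162 mm

0.162


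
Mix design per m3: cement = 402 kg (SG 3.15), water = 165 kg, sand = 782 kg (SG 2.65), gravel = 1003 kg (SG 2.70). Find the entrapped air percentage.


Vol cement = 402 / (3.15 * 1000) = 0.127619 m3
Vol water = 165 / 1000 = 0.165 m3
Vol sand = 782 / (2.65 * 1000) = 0.295094 m3
Vol gravel = 1003 / (2.70 * 1000) = 0.371481 m3
Total solid + water volume = 0.959195 m3
Air = (1 - 0.959195) * 100 = 4.08%

4.08


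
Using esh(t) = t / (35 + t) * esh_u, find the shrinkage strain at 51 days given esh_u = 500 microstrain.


esh(51) = 51 / (35 + 51) * 500
= 51 / 86 * 500
= 296.5 microstrain

296.5


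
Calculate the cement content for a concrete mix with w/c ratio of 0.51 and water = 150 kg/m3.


Cement = water / (w/c)
= 150 / 0.51
= 294.1 kg/m3

294.1


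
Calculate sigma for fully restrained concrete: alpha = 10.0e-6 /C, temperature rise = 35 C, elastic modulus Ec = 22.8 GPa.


sigma = alpha * dT * Ec
= 10.0e-6 * 35 * 22.8 * 1000
= 7.98 MPa

7.98


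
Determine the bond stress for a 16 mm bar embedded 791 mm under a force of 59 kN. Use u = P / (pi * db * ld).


u = P / (pi * db * ld)
= 59 * 1000 / (pi * 16 * 791)
= 1.484 MPa

1.484


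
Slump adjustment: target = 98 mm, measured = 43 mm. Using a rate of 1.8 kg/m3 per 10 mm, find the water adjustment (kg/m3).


Difference = 98 - 43 = 55 mm
Water adjustment = 55 * 1.8 / 10 = 9.9 kg/m3

9.9


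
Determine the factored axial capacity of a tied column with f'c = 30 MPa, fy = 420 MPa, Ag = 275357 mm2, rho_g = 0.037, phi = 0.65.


Ast = rho * Ag = 0.037 * 275357 = 10188.209 mm2
phi*Pn = 0.65 * 0.80 * (0.85 * 30 * (275357 - 10188.209) + 420 * 10188.209) / 1000
= 5741.24 kN

5741.24


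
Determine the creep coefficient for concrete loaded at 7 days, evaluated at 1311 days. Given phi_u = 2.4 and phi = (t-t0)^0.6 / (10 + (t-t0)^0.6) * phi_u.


dt = 1311 - 7 = 1304
phi = 1304^0.6 / (10 + 1304^0.6) * 2.4
= 2.114

2.114


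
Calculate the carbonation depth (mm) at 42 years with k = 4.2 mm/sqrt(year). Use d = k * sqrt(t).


depth = k * sqrt(t)
= 4.2 * sqrt(42)
= 27.22 mm

27.22


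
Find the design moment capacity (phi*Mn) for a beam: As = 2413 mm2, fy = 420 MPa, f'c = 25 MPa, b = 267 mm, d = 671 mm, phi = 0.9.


a = As * fy / (0.85 * f'c * b)
= 2413 * 420 / (0.85 * 25 * 267)
= 178.6226 mm
Mn = As * fy * (d - a/2) / 10^6
= 589.5182 kN-m
phi*Mn = 0.9 * 589.5182 = 530.57 kN-m

530.57


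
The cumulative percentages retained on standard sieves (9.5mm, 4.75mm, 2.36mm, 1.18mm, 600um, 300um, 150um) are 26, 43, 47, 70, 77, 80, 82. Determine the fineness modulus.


FM = sum(cumulative % retained) / 100
= 425 / 100
= 4.25

4.25


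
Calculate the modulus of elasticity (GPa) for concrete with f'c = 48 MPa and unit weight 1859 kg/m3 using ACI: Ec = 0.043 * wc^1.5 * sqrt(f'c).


Ec = 0.043 * 1859^1.5 * sqrt(48) / 1000
= 23.88 GPa

23.88


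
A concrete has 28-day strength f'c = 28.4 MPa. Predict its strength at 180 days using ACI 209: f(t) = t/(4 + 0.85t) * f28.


f(180) = 180 / (4 + 0.85 * 180) * 28.4
= 180 / 157.0 * 28.4
= 32.56 MPa

32.56


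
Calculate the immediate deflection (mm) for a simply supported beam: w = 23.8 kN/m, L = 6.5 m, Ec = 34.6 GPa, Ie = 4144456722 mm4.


Convert: L = 6.5 m = 6500 mm, Ec = 34.6 GPa = 34600 MPa
delta = 5 * 23.8 * 6500^4 / (384 * 34600 * 4144456722)
= 3.86 mm

3.86


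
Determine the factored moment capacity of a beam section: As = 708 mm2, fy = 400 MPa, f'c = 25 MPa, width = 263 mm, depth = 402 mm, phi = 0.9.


a = As * fy / (0.85 * f'c * b)
= 708 * 400 / (0.85 * 25 * 263)
= 50.6732 mm
Mn = As * fy * (d - a/2) / 10^6
= 106.6711 kN-m
phi*Mn = 0.9 * 106.6711 = 96.0 kN-m

96.0


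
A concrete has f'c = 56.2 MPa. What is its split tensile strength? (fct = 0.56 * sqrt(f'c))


fct = 0.56 * sqrt(56.2)
= 0.56 * 7.497
= 4.198 MPa

4.198


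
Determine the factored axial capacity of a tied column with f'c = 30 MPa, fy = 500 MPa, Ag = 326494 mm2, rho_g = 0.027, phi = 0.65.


Ast = rho * Ag = 0.027 * 326494 = 8815.338 mm2
phi*Pn = 0.65 * 0.80 * (0.85 * 30 * (326494 - 8815.338) + 500 * 8815.338) / 1000
= 6504.41 kN

6504.41


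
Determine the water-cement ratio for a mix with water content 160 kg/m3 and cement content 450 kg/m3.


w/c = water / cement
w/c = 160 / 450 = 0.356

0.356


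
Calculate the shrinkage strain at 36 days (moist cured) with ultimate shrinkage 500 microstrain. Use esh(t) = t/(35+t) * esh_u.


esh(36) = 36 / (35 + 36) * 500
= 36 / 71 * 500
= 253.5 microstrain

253.5


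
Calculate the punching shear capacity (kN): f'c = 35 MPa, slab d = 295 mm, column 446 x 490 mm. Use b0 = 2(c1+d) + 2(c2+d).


b0 = 2*(446 + 295) + 2*(490 + 295) = 3052 mm
Vc = 0.33 * sqrt(35) * 3052 * 295 / 1000
= 1757.74 kN

1757.74


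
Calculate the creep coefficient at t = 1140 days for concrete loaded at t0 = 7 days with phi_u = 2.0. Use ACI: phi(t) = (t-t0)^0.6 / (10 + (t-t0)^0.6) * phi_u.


dt = 1140 - 7 = 1133
phi = 1133^0.6 / (10 + 1133^0.6) * 2.0
= 1.744

1.744


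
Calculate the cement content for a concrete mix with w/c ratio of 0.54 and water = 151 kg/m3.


Cement = water / (w/c)
= 151 / 0.54
= 279.6 kg/m3

279.6


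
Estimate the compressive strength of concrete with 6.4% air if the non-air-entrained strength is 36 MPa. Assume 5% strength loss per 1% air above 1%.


Strength loss = (6.4 - 1) * 5 = 27.0%
f'c = 36 * (1 - 27.0/100)
= 26.28 MPa

26.28


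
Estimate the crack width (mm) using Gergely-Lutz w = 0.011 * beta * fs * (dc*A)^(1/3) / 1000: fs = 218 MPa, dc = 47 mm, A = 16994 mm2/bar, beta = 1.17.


w = 0.011 * beta * fs * (dc * A)^(1/3) / 1000
= 0.011 * 1.17 * 218 * (47 * 16994)^(1/3) / 1000
= 0.26 mm

0.26


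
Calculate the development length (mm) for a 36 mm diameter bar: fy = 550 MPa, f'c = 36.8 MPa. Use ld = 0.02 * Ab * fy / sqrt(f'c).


Ab = pi * 36^2 / 4 = 1017.876 mm2
ld = 0.02 * 1017.876 * 550 / sqrt(36.8)
= 1845.7 mm

1845.7


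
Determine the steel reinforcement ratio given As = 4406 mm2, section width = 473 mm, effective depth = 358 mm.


rho = As / (b * d)
= 4406 / (473 * 358)
= 0.026

0.026


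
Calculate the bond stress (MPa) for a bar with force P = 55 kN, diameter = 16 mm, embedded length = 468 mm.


u = P / (pi * db * ld)
= 55 * 1000 / (pi * 16 * 468)
= 2.338 MPa

2.338


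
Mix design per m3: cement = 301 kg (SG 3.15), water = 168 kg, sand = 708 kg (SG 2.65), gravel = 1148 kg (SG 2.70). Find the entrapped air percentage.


Vol cement = 301 / (3.15 * 1000) = 0.095556 m3
Vol water = 168 / 1000 = 0.168 m3
Vol sand = 708 / (2.65 * 1000) = 0.26717 m3
Vol gravel = 1148 / (2.70 * 1000) = 0.425185 m3
Total solid + water volume = 0.955911 m3
Air = (1 - 0.955911) * 100 = 4.41%

4.41
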